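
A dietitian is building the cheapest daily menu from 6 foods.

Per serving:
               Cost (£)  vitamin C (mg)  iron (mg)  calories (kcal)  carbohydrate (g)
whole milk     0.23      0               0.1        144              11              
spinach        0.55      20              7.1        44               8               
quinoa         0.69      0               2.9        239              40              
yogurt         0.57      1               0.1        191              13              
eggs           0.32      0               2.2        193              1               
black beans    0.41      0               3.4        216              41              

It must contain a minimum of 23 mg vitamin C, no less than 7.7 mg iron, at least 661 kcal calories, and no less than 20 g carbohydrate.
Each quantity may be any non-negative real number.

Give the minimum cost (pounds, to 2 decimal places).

£1.61

Let x1 = servings of whole milk, x2 = servings of spinach, x3 = servings of quinoa, x4 = servings of yogurt, x5 = servings of eggs, x6 = servings of black beans.
Minimize 0.23x1 + 0.55x2 + 0.69x3 + 0.57x4 + 0.32x5 + 0.41x6 subject to:
  20x2 + 1x4 ≥ 23   (vitamin C)
  0.1x1 + 7.1x2 + 2.9x3 + 0.1x4 + 2.2x5 + 3.4x6 ≥ 7.7   (iron)
  144x1 + 44x2 + 239x3 + 191x4 + 193x5 + 216x6 ≥ 661   (calories)
  11x1 + 8x2 + 40x3 + 13x4 + 1x5 + 41x6 ≥ 20   (carbohydrate)
  x1, x2, x3, x4, x5, x6 ≥ 0.
The minimum-cost mix takes nothing from quinoa, yogurt, eggs, black beans — only whole milk, spinach. Binding constraints: vitamin C and calories.
Optimal quantities: whole milk = 4.239 servings, spinach = 1.15 servings.
Objective = 0.23·4.239 + 0.55·1.15 = 1.6075.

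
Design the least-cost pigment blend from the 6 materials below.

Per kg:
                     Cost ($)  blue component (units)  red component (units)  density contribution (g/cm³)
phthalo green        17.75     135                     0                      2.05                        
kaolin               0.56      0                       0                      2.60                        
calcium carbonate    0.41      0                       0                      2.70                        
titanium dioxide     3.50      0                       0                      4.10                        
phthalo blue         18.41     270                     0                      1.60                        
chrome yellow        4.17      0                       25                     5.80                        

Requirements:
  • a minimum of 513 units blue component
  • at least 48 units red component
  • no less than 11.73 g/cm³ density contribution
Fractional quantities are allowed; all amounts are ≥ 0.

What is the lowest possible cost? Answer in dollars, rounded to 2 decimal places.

$42.99

This is a linear program. Let x1 = kg of phthalo green, x2 = kg of kaolin, x3 = kg of calcium carbonate, x4 = kg of titanium dioxide, x5 = kg of phthalo blue, x6 = kg of chrome yellow.
min 17.75x1 + 0.56x2 + 0.41x3 + 3.5x4 + 18.41x5 + 4.17x6 subject to:
  135x1 + 270x5 ≥ 513   (blue component)
  25x6 ≥ 48   (red component)
  2.05x1 + 2.6x2 + 2.7x3 + 4.1x4 + 1.6x5 + 5.8x6 ≥ 11.73   (density contribution)
  x1, x2, x3, x4, x5, x6 ≥ 0.
The cheapest feasible vertex uses only phthalo blue, chrome yellow; phthalo green, kaolin, calcium carbonate, titanium dioxide are not used. There the blue component and red component constraints are tight.
So phthalo blue = 1.9 kg, chrome yellow = 1.92 kg.
Objective = 18.41·1.9 + 4.17·1.92 = 42.9854.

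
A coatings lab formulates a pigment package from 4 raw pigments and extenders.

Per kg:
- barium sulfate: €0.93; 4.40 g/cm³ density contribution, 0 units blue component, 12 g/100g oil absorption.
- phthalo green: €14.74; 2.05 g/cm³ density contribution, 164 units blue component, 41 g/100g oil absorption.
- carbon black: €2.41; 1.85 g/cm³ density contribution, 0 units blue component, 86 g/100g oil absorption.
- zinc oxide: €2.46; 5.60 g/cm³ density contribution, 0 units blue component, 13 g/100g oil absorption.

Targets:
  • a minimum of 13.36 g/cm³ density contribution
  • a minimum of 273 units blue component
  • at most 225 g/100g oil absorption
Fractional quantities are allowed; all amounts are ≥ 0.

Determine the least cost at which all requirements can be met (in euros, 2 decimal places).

€26.64

Let x1 = kg of barium sulfate, x2 = kg of phthalo green, x3 = kg of carbon black, x4 = kg of zinc oxide.
Minimise 0.93x1 + 14.74x2 + 2.41x3 + 2.46x4 subject to:
  4.4x1 + 2.05x2 + 1.85x3 + 5.6x4 ≥ 13.36   (density contribution)
  164x2 ≥ 273   (blue component)
  12x1 + 41x2 + 86x3 + 13x4 ≤ 225   (oil absorption)
  x1, x2, x3, x4 ≥ 0.
The minimum-cost mix takes nothing from carbon black, zinc oxide — only barium sulfate, phthalo green. There the density contribution and blue component constraints are tight.
Solving gives x1 = 2.261, x2 = 1.665.
Objective = 0.93·2.261 + 14.74·1.665 = 26.6448.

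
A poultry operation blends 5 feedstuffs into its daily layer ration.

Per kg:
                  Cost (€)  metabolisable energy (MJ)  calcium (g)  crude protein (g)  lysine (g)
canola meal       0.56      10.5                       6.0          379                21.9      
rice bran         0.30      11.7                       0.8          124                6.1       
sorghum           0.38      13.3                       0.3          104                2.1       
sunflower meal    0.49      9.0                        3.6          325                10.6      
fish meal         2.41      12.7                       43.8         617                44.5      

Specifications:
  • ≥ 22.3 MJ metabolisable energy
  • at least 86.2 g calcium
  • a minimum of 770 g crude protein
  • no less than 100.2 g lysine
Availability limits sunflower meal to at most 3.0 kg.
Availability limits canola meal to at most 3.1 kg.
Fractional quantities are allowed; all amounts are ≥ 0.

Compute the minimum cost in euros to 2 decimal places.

Treat it as an LP. Let x1 = kg of canola meal, x2 = kg of rice bran, x3 = kg of sorghum, x4 = kg of sunflower meal, x5 = kg of fish meal.
min 0.56x1 + 0.3x2 + 0.38x3 + 0.49x4 + 2.41x5 with:
  10.5x1 + 11.7x2 + 13.3x3 + 9x4 + 12.7x5 ≥ 22.3   (metabolisable energy)
  6x1 + 0.8x2 + 0.3x3 + 3.6x4 + 43.8x5 ≥ 86.2   (calcium)
  379x1 + 124x2 + 104x3 + 325x4 + 617x5 ≥ 770   (crude protein)
  21.9x1 + 6.1x2 + 2.1x3 + 10.6x4 + 44.5x5 ≥ 100.2   (lysine)
  x4 ≤ 3
  x1 ≤ 3.1
  x1, x2, x3, x4, x5 ≥ 0.
The optimal basis is {canola meal, fish meal}; rice bran, sorghum, sunflower meal drop out. There the calcium and lysine constraints are tight.
Solving gives x1 = 0.7987, x5 = 1.859.
Hence cost = 0.56·0.7987 + 2.41·1.859 = €4.9275.

€4.93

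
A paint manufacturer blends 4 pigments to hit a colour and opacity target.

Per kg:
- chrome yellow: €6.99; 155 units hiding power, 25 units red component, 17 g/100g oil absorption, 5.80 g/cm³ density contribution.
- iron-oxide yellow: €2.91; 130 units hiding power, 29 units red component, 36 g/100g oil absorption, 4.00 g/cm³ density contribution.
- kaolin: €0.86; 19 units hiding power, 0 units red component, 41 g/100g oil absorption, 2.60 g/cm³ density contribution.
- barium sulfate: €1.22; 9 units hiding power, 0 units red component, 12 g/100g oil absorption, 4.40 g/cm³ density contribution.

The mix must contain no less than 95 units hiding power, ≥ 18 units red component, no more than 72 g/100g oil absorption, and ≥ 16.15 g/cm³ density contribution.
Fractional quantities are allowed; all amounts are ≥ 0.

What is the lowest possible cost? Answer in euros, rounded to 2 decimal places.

€5.60

Let x1 = kg of chrome yellow, x2 = kg of iron-oxide yellow, x3 = kg of kaolin, x4 = kg of barium sulfate.
min 6.99x1 + 2.91x2 + 0.86x3 + 1.22x4 subject to:
  155x1 + 130x2 + 19x3 + 9x4 ≥ 95   (hiding power)
  25x1 + 29x2 ≥ 18   (red component)
  17x1 + 36x2 + 41x3 + 12x4 ≤ 72   (oil absorption)
  5.8x1 + 4x2 + 2.6x3 + 4.4x4 ≥ 16.15   (density contribution)
  x1, x2, x3, x4 ≥ 0.
The cheapest feasible vertex uses only iron-oxide yellow, barium sulfate; chrome yellow, kaolin are not used. There the red component and density contribution constraints are tight.
Solving gives x2 = 0.6207, x4 = 3.106.
Objective = 2.91·0.6207 + 1.22·3.106 = 5.5956.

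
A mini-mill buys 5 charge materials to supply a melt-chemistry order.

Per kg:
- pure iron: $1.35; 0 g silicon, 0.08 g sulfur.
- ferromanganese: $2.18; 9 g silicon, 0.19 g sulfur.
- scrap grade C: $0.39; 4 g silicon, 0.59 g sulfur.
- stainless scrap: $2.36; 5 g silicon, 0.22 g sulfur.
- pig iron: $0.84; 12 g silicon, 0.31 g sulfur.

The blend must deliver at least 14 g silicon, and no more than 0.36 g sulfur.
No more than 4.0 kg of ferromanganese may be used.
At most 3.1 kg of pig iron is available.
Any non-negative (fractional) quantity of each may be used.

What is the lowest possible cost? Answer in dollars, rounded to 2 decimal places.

$1.04

Let x1 = kg of pure iron, x2 = kg of ferromanganese, x3 = kg of scrap grade C, x4 = kg of stainless scrap, x5 = kg of pig iron.
Minimise 1.35x1 + 2.18x2 + 0.39x3 + 2.36x4 + 0.84x5 s.t.:
  9x2 + 4x3 + 5x4 + 12x5 ≥ 14   (silicon)
  0.08x1 + 0.19x2 + 0.59x3 + 0.22x4 + 0.31x5 ≤ 0.36   (sulfur)
  x2 ≤ 4
  x5 ≤ 3.1
  x1, x2, x3, x4, x5 ≥ 0.
The minimum-cost mix takes nothing from pure iron, scrap grade C, stainless scrap — only ferromanganese, pig iron. Binding constraints: silicon and sulfur.
So ferromanganese = 0.03922 kg, pig iron = 1.137 kg.
Total cost: 2.18·0.03922 + 0.84·1.137 = 1.0406.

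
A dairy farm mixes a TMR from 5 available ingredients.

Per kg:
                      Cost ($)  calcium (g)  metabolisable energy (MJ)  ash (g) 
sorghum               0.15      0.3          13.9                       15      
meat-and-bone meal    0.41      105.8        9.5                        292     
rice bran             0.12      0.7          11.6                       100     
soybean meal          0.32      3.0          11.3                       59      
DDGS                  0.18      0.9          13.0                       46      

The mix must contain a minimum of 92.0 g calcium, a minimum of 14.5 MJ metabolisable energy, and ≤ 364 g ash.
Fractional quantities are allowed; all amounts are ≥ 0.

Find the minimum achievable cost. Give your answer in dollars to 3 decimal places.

Set it up as a linear program. Let x1 = kg of sorghum, x2 = kg of meat-and-bone meal, x3 = kg of rice bran, x4 = kg of soybean meal, x5 = kg of DDGS.
Minimize 0.15x1 + 0.41x2 + 0.12x3 + 0.32x4 + 0.18x5 s.t.:
  0.3x1 + 105.8x2 + 0.7x3 + 3x4 + 0.9x5 ≥ 92   (calcium)
  13.9x1 + 9.5x2 + 11.6x3 + 11.3x4 + 13x5 ≥ 14.5   (metabolisable energy)
  15x1 + 292x2 + 100x3 + 59x4 + 46x5 ≤ 364   (ash)
  x1, x2, x3, x4, x5 ≥ 0.
The minimum-cost mix takes nothing from sorghum, soybean meal, DDGS — only meat-and-bone meal, rice bran. Binding constraints: calcium and metabolisable energy.
So meat-and-bone meal = 0.866 kg, rice bran = 0.5408 kg.
Objective = 0.41·0.866 + 0.12·0.5408 = 0.41996.

$0.420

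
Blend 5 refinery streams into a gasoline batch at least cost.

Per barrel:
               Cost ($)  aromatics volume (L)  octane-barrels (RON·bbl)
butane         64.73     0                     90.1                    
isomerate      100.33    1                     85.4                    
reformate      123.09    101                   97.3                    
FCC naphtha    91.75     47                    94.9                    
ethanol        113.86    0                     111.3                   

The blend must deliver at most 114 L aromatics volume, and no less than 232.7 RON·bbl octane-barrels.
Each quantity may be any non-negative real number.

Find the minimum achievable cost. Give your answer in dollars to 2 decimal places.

Treat it as an LP. Let x1 = barrels of butane, x2 = barrels of isomerate, x3 = barrels of reformate, x4 = barrels of FCC naphtha, x5 = barrels of ethanol.
Minimize 64.73x1 + 100.33x2 + 123.09x3 + 91.75x4 + 113.86x5 subject to:
  1x2 + 101x3 + 47x4 ≤ 114   (aromatics volume)
  90.1x1 + 85.4x2 + 97.3x3 + 94.9x4 + 111.3x5 ≥ 232.7   (octane-barrels)
  x1, x2, x3, x4, x5 ≥ 0.
At the optimum only butane is positive (isomerate, reformate, FCC naphtha, ethanol = 0). The octane-barrels requirement is met with equality.
That vertex is x1 = 2.5827.
Hence cost = 64.73·2.5827 = $167.1782.

$167.18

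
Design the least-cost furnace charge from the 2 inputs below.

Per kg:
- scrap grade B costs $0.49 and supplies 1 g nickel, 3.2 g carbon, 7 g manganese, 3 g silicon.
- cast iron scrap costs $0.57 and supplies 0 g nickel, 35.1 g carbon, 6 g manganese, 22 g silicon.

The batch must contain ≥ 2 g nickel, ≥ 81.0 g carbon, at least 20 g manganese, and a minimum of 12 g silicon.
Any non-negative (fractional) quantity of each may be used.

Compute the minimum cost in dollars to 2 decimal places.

Let x1 = kg of scrap grade B, x2 = kg of cast iron scrap.
Minimise 0.49x1 + 0.57x2 with:
  1x1 ≥ 2   (nickel)
  3.2x1 + 35.1x2 ≥ 81   (carbon)
  7x1 + 6x2 ≥ 20   (manganese)
  3x1 + 22x2 ≥ 12   (silicon)
  x1, x2 ≥ 0.
Both inputs are positive at the optimum. Binding constraints: nickel and carbon.
Optimal quantities: scrap grade B = 2 kg, cast iron scrap = 2.125 kg.
Cost = 0.49·2 + 0.57·2.125 = 2.1913.

$2.19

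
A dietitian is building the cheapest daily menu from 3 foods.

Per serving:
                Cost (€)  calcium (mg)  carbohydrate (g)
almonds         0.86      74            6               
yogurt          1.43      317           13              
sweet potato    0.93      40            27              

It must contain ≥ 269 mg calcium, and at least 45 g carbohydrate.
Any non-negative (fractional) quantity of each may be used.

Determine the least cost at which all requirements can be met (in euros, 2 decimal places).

Treat it as an LP. Let x1 = servings of almonds, x2 = servings of yogurt, x3 = servings of sweet potato.
Minimise 0.86x1 + 1.43x2 + 0.93x3 with:
  74x1 + 317x2 + 40x3 ≥ 269   (calcium)
  6x1 + 13x2 + 27x3 ≥ 45   (carbohydrate)
  x1, x2, x3 ≥ 0.
At the optimum only yogurt, sweet potato are positive (almonds = 0). There the calcium and carbohydrate constraints are tight.
Solving gives x2 = 0.6796, x3 = 1.339.
Hence cost = 1.43·0.6796 + 0.93·1.339 = €2.2171.

€2.22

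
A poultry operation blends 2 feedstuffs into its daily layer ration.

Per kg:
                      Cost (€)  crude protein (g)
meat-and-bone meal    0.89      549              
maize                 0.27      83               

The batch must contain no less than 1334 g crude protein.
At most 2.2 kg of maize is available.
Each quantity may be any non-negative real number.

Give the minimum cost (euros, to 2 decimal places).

€2.16

Set it up as a linear program. Let x1 = kg of meat-and-bone meal, x2 = kg of maize.
min 0.89x1 + 0.27x2 with:
  549x1 + 83x2 ≥ 1334   (crude protein)
  x2 ≤ 2.2
  x1, x2 ≥ 0.
The cheapest feasible vertex uses only meat-and-bone meal; maize is not used. There the crude protein constraint is tight.
Solving gives x1 = 2.43.
Objective = 0.89·2.43 = 2.1627.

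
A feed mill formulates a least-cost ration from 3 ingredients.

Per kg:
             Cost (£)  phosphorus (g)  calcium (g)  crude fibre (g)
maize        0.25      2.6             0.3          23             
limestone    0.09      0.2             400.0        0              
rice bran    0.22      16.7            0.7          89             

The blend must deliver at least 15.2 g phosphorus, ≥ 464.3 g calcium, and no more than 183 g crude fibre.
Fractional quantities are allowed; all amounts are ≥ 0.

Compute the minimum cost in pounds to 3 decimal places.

£0.302

Let x1 = kg of maize, x2 = kg of limestone, x3 = kg of rice bran.
min 0.25x1 + 0.09x2 + 0.22x3 with:
  2.6x1 + 0.2x2 + 16.7x3 ≥ 15.2   (phosphorus)
  0.3x1 + 400x2 + 0.7x3 ≥ 464.3   (calcium)
  23x1 + 89x3 ≤ 183   (crude fibre)
  x1, x2, x3 ≥ 0.
At the optimum only limestone, rice bran are positive (maize = 0). Binding constraints: phosphorus and calcium.
So limestone = 1.1592 kg, rice bran = 0.8963 kg.
Objective = 0.09·1.1592 + 0.22·0.8963 = 0.30151.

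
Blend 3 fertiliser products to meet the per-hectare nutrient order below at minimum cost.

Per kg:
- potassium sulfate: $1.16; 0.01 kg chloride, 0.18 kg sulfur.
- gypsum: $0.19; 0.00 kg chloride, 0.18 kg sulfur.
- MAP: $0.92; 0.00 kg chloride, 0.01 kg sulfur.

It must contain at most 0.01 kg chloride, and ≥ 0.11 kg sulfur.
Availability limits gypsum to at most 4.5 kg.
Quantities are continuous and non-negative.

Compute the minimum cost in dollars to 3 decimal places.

Let x1 = kg of potassium sulfate, x2 = kg of gypsum, x3 = kg of MAP.
Minimise 1.16x1 + 0.19x2 + 0.92x3 with:
  0.01x1 ≤ 0.01   (chloride)
  0.18x1 + 0.18x2 + 0.01x3 ≥ 0.11   (sulfur)
  x2 ≤ 4.5
  x1, x2, x3 ≥ 0.
The optimal basis is {gypsum}; potassium sulfate, MAP drop out. Binding constraint: sulfur.
Optimal quantities: gypsum = 0.6111 kg.
Cost = 0.19·0.6111 = 0.11611.

$0.116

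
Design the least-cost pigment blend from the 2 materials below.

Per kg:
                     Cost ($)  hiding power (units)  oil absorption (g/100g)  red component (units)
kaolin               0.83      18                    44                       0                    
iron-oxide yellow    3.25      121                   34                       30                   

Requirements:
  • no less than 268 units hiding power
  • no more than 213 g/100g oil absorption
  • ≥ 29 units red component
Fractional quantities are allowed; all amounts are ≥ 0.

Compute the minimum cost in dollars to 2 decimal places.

Set it up as a linear program. Let x1 = kg of kaolin, x2 = kg of iron-oxide yellow.
min 0.83x1 + 3.25x2 subject to:
  18x1 + 121x2 ≥ 268   (hiding power)
  44x1 + 34x2 ≤ 213   (oil absorption)
  30x2 ≥ 29   (red component)
  x1, x2 ≥ 0.
At the optimum only iron-oxide yellow is positive (kaolin = 0). The hiding power requirement is met with equality.
Optimal quantities: iron-oxide yellow = 2.215 kg.
Objective = 3.25·2.215 = 7.1988.

$7.20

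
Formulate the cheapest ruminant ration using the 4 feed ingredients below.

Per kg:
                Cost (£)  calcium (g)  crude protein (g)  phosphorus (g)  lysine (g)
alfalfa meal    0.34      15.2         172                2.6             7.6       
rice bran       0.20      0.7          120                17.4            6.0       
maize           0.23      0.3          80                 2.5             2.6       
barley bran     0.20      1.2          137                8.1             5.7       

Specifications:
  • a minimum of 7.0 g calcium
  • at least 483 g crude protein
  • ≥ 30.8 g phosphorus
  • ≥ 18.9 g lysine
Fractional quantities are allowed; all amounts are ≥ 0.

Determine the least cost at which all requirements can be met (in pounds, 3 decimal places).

£0.733

Let x1 = kg of alfalfa meal, x2 = kg of rice bran, x3 = kg of maize, x4 = kg of barley bran.
min 0.34x1 + 0.2x2 + 0.23x3 + 0.2x4 with:
  15.2x1 + 0.7x2 + 0.3x3 + 1.2x4 ≥ 7   (calcium)
  172x1 + 120x2 + 80x3 + 137x4 ≥ 483   (crude protein)
  2.6x1 + 17.4x2 + 2.5x3 + 8.1x4 ≥ 30.8   (phosphorus)
  7.6x1 + 6x2 + 2.6x3 + 5.7x4 ≥ 18.9   (lysine)
  x1, x2, x3, x4 ≥ 0.
The cheapest feasible vertex uses only alfalfa meal, rice bran, barley bran; maize is not used. There the calcium, crude protein, phosphorus constraints are tight.
Optimal quantities: alfalfa meal = 0.2118 kg, rice bran = 0.3732 kg, barley bran = 2.933 kg.
Hence cost = 0.34·0.2118 + 0.2·0.3732 + 0.2·2.933 = £0.73325.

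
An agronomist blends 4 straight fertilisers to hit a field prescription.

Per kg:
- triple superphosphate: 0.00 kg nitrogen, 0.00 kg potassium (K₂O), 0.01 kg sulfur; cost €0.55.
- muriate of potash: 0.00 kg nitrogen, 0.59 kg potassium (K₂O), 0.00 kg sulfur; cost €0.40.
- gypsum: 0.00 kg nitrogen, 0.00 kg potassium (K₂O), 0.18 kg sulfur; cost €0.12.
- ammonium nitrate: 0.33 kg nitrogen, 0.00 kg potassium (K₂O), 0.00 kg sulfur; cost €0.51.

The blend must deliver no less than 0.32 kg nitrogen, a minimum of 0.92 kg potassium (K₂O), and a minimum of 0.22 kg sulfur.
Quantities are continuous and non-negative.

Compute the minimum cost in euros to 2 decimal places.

Let x1 = kg of triple superphosphate, x2 = kg of muriate of potash, x3 = kg of gypsum, x4 = kg of ammonium nitrate.
Minimise 0.55x1 + 0.4x2 + 0.12x3 + 0.51x4 s.t.:
  0.33x4 ≥ 0.32   (nitrogen)
  0.59x2 ≥ 0.92   (potassium (K₂O))
  0.01x1 + 0.18x3 ≥ 0.22   (sulfur)
  x1, x2, x3, x4 ≥ 0.
At the optimum only muriate of potash, gypsum, ammonium nitrate are positive (triple superphosphate = 0). There the nitrogen, potassium (K₂O), sulfur constraints are tight.
That vertex is x2 = 1.559, x3 = 1.222, x4 = 0.9697.
Total cost: 0.4·1.559 + 0.12·1.222 + 0.51·0.9697 = 1.2648.

€1.26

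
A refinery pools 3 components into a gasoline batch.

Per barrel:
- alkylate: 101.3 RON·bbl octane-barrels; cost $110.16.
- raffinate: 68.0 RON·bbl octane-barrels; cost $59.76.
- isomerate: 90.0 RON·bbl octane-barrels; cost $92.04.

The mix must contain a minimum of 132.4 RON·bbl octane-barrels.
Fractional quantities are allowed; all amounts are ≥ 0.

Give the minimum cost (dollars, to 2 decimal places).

Treat it as an LP. Let x1 = barrels of alkylate, x2 = barrels of raffinate, x3 = barrels of isomerate.
min 110.16x1 + 59.76x2 + 92.04x3 subject to:
  101.3x1 + 68x2 + 90x3 ≥ 132.4   (octane-barrels)
  x1, x2, x3 ≥ 0.
The optimal basis is {raffinate}; alkylate, isomerate drop out. There the octane-barrels constraint is tight.
So raffinate = 1.9471 barrels.
Hence cost = 59.76·1.9471 = $116.3587.

$116.36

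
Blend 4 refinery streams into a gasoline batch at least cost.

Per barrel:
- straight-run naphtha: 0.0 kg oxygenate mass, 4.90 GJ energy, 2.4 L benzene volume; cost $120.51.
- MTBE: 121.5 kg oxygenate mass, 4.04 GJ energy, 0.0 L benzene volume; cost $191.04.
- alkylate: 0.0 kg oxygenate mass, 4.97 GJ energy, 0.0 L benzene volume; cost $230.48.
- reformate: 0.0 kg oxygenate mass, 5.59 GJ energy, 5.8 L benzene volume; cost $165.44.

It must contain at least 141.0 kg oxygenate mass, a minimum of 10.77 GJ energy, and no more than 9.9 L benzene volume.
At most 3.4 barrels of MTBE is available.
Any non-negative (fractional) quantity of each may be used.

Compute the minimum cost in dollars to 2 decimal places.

Set it up as a linear program. Let x1 = barrels of straight-run naphtha, x2 = barrels of MTBE, x3 = barrels of alkylate, x4 = barrels of reformate.
Minimize 120.51x1 + 191.04x2 + 230.48x3 + 165.44x4 with:
  121.5x2 ≥ 141   (oxygenate mass)
  4.9x1 + 4.04x2 + 4.97x3 + 5.59x4 ≥ 10.77   (energy)
  2.4x1 + 5.8x4 ≤ 9.9   (benzene volume)
  x2 ≤ 3.4
  x1, x2, x3, x4 ≥ 0.
At the optimum only straight-run naphtha, MTBE are positive (alkylate, reformate = 0). Binding constraints: oxygenate mass and energy.
Optimal quantities: straight-run naphtha = 1.2411 barrels, MTBE = 1.1605 barrels.
Objective = 120.51·1.2411 + 191.04·1.1605 = 371.2669.

$371.27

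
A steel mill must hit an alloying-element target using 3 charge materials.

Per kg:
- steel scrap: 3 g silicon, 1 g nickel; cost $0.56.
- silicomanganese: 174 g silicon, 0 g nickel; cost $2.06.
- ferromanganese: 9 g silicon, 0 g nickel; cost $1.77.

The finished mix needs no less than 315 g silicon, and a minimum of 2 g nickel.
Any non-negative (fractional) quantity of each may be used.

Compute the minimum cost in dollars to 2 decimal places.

Treat it as an LP. Let x1 = kg of steel scrap, x2 = kg of silicomanganese, x3 = kg of ferromanganese.
Minimise 0.56x1 + 2.06x2 + 1.77x3 subject to:
  3x1 + 174x2 + 9x3 ≥ 315   (silicon)
  1x1 ≥ 2   (nickel)
  x1, x2, x3 ≥ 0.
The cheapest feasible vertex uses only steel scrap, silicomanganese; ferromanganese is not used. Binding constraints: silicon and nickel.
Solving gives x1 = 2, x2 = 1.776.
Cost = 0.56·2 + 2.06·1.776 = 4.7786.

$4.78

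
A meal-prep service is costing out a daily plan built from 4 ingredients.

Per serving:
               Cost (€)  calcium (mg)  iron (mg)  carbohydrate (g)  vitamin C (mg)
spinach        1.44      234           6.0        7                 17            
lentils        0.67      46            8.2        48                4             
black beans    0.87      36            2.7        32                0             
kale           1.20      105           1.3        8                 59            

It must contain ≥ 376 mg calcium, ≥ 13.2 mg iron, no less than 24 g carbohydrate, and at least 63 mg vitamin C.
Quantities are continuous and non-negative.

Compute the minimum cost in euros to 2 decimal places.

€2.94

This is a linear program. Let x1 = servings of spinach, x2 = servings of lentils, x3 = servings of black beans, x4 = servings of kale.
Minimize 1.44x1 + 0.67x2 + 0.87x3 + 1.2x4 with:
  234x1 + 46x2 + 36x3 + 105x4 ≥ 376   (calcium)
  6x1 + 8.2x2 + 2.7x3 + 1.3x4 ≥ 13.2   (iron)
  7x1 + 48x2 + 32x3 + 8x4 ≥ 24   (carbohydrate)
  17x1 + 4x2 + 59x4 ≥ 63   (vitamin C)
  x1, x2, x3, x4 ≥ 0.
The optimal basis is {spinach, lentils, kale}; black beans drops out. Binding constraints: calcium, iron, vitamin C.
Solving gives x1 = 1.172, x2 = 0.6431, x4 = 0.6864.
Cost = 1.44·1.172 + 0.67·0.6431 + 1.2·0.6864 = 2.9422.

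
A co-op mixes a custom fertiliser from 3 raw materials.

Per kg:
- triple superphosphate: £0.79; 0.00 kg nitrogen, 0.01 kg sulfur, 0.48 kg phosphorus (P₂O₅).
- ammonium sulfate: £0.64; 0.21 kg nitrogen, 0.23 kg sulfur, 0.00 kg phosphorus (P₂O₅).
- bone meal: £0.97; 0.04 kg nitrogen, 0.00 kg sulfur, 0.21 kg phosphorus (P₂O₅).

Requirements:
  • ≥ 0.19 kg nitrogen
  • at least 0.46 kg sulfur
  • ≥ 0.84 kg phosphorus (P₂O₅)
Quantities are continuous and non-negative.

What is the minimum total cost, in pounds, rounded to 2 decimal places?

Let x1 = kg of triple superphosphate, x2 = kg of ammonium sulfate, x3 = kg of bone meal.
Minimize 0.79x1 + 0.64x2 + 0.97x3 s.t.:
  0.21x2 + 0.04x3 ≥ 0.19   (nitrogen)
  0.01x1 + 0.23x2 ≥ 0.46   (sulfur)
  0.48x1 + 0.21x3 ≥ 0.84   (phosphorus (P₂O₅))
  x1, x2, x3 ≥ 0.
The minimum-cost mix takes nothing from bone meal — only triple superphosphate, ammonium sulfate. Binding constraints: sulfur and phosphorus (P₂O₅).
Solving gives x1 = 1.75, x2 = 1.924.
Objective = 0.79·1.75 + 0.64·1.924 = 2.6139.

£2.61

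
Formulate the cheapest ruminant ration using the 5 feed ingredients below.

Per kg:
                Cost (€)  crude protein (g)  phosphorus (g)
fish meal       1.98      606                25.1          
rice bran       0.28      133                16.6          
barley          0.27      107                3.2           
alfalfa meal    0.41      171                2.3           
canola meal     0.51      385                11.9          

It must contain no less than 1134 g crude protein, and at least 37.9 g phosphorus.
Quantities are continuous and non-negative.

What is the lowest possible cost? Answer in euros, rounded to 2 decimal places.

€1.53

Let x1 = kg of fish meal, x2 = kg of rice bran, x3 = kg of barley, x4 = kg of alfalfa meal, x5 = kg of canola meal.
Minimise 1.98x1 + 0.28x2 + 0.27x3 + 0.41x4 + 0.51x5 with:
  606x1 + 133x2 + 107x3 + 171x4 + 385x5 ≥ 1134   (crude protein)
  25.1x1 + 16.6x2 + 3.2x3 + 2.3x4 + 11.9x5 ≥ 37.9   (phosphorus)
  x1, x2, x3, x4, x5 ≥ 0.
The minimum-cost mix takes nothing from fish meal, barley, alfalfa meal — only rice bran, canola meal. There the crude protein and phosphorus constraints are tight.
Solving gives x2 = 0.2281, x5 = 2.867.
Hence cost = 0.28·0.2281 + 0.51·2.867 = €1.5260.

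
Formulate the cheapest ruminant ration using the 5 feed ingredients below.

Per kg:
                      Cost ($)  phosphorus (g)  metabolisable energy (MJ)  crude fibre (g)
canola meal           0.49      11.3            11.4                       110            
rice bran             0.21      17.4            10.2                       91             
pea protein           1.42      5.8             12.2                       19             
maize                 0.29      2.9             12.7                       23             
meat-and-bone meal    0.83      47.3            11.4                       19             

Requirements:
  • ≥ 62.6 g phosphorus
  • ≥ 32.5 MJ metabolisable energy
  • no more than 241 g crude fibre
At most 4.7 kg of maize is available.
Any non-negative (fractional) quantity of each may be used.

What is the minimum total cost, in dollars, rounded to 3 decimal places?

Treat it as an LP. Let x1 = kg of canola meal, x2 = kg of rice bran, x3 = kg of pea protein, x4 = kg of maize, x5 = kg of meat-and-bone meal.
Minimize 0.49x1 + 0.21x2 + 1.42x3 + 0.29x4 + 0.83x5 s.t.:
  11.3x1 + 17.4x2 + 5.8x3 + 2.9x4 + 47.3x5 ≥ 62.6   (phosphorus)
  11.4x1 + 10.2x2 + 12.2x3 + 12.7x4 + 11.4x5 ≥ 32.5   (metabolisable energy)
  110x1 + 91x2 + 19x3 + 23x4 + 19x5 ≤ 241   (crude fibre)
  x4 ≤ 4.7
  x1, x2, x3, x4, x5 ≥ 0.
The minimum-cost mix takes nothing from canola meal, pea protein — only rice bran, maize, meat-and-bone meal. There the phosphorus, metabolisable energy, crude fibre constraints are tight.
So rice bran = 2.52 kg, maize = 0.1897 kg, meat-and-bone meal = 0.3848 kg.
Hence cost = 0.21·2.52 + 0.29·0.1897 + 0.83·0.3848 = $0.90360.

$0.904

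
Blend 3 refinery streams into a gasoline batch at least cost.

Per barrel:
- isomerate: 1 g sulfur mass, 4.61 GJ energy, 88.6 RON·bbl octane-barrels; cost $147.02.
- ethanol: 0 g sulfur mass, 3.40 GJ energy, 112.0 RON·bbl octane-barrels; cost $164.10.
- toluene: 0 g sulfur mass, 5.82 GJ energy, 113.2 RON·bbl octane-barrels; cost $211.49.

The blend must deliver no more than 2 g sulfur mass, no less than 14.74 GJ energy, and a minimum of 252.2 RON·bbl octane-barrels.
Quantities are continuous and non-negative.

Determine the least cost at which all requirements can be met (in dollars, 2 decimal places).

Set it up as a linear program. Let x1 = barrels of isomerate, x2 = barrels of ethanol, x3 = barrels of toluene.
min 147.02x1 + 164.1x2 + 211.49x3 s.t.:
  1x1 ≤ 2   (sulfur mass)
  4.61x1 + 3.4x2 + 5.82x3 ≥ 14.74   (energy)
  88.6x1 + 112x2 + 113.2x3 ≥ 252.2   (octane-barrels)
  x1, x2, x3 ≥ 0.
The cheapest feasible vertex uses only isomerate, toluene; ethanol is not used. Binding constraints: sulfur mass and energy.
So isomerate = 2 barrels, toluene = 0.94845 barrels.
Total cost: 147.02·2 + 211.49·0.94845 = 494.6277.

$494.63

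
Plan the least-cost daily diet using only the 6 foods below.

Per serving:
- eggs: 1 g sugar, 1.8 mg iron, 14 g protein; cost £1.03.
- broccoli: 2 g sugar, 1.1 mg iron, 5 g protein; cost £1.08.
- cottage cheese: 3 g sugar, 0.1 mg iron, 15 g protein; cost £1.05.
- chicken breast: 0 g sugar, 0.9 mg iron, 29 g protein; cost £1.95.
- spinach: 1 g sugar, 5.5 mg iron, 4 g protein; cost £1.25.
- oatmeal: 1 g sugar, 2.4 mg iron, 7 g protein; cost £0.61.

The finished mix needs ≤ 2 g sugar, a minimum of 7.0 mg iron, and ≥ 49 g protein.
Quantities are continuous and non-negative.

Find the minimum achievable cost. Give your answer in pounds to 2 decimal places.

£3.87

Set it up as a linear program. Let x1 = servings of eggs, x2 = servings of broccoli, x3 = servings of cottage cheese, x4 = servings of chicken breast, x5 = servings of spinach, x6 = servings of oatmeal.
Minimize 1.03x1 + 1.08x2 + 1.05x3 + 1.95x4 + 1.25x5 + 0.61x6 subject to:
  1x1 + 2x2 + 3x3 + 1x5 + 1x6 ≤ 2   (sugar)
  1.8x1 + 1.1x2 + 0.1x3 + 0.9x4 + 5.5x5 + 2.4x6 ≥ 7   (iron)
  14x1 + 5x2 + 15x3 + 29x4 + 4x5 + 7x6 ≥ 49   (protein)
  x1, x2, x3, x4, x5, x6 ≥ 0.
The minimum-cost mix takes nothing from eggs, broccoli, cottage cheese — only chicken breast, spinach, oatmeal. The sugar, iron, protein requirements are met with equality.
So chicken breast = 1.243 servings, spinach = 0.3488 servings, oatmeal = 1.651 servings.
Hence cost = 1.95·1.243 + 1.25·0.3488 + 0.61·1.651 = £3.8670.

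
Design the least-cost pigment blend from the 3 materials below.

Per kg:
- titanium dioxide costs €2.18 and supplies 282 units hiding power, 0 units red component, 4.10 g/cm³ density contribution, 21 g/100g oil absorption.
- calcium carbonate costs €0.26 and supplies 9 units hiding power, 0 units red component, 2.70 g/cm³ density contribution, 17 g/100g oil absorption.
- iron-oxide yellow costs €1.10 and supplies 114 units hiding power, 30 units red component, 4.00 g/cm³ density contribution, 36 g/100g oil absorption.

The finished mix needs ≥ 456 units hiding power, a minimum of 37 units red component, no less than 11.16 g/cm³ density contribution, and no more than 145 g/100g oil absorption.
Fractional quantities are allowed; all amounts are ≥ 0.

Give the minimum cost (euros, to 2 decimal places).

€3.92

Treat it as an LP. Let x1 = kg of titanium dioxide, x2 = kg of calcium carbonate, x3 = kg of iron-oxide yellow.
Minimise 2.18x1 + 0.26x2 + 1.1x3 s.t.:
  282x1 + 9x2 + 114x3 ≥ 456   (hiding power)
  30x3 ≥ 37   (red component)
  4.1x1 + 2.7x2 + 4x3 ≥ 11.16   (density contribution)
  21x1 + 17x2 + 36x3 ≤ 145   (oil absorption)
  x1, x2, x3 ≥ 0.
All 3 inputs are positive at the optimum. Binding constraints: hiding power, red component, density contribution.
Solving gives x1 = 1.098, x2 = 0.6388, x3 = 1.233.
Cost = 2.18·1.098 + 0.26·0.6388 + 1.1·1.233 = 3.9160.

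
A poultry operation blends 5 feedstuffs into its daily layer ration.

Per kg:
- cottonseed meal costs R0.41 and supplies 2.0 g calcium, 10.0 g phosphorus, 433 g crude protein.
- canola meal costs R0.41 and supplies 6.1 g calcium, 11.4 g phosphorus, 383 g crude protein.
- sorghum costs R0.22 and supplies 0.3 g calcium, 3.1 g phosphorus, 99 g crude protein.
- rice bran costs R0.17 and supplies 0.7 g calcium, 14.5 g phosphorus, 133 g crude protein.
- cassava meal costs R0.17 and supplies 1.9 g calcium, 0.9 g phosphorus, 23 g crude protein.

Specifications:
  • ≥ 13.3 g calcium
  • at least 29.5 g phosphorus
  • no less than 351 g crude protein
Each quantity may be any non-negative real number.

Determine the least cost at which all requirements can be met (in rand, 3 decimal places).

Let x1 = kg of cottonseed meal, x2 = kg of canola meal, x3 = kg of sorghum, x4 = kg of rice bran, x5 = kg of cassava meal.
Minimise 0.41x1 + 0.41x2 + 0.22x3 + 0.17x4 + 0.17x5 s.t.:
  2x1 + 6.1x2 + 0.3x3 + 0.7x4 + 1.9x5 ≥ 13.3   (calcium)
  10x1 + 11.4x2 + 3.1x3 + 14.5x4 + 0.9x5 ≥ 29.5   (phosphorus)
  433x1 + 383x2 + 99x3 + 133x4 + 23x5 ≥ 351   (crude protein)
  x1, x2, x3, x4, x5 ≥ 0.
The minimum-cost mix takes nothing from cottonseed meal, sorghum, cassava meal — only canola meal, rice bran. Binding constraints: calcium and phosphorus.
That vertex is x2 = 2.14, x4 = 0.3521.
Total cost: 0.41·2.14 + 0.17·0.3521 = 0.93726.

R0.937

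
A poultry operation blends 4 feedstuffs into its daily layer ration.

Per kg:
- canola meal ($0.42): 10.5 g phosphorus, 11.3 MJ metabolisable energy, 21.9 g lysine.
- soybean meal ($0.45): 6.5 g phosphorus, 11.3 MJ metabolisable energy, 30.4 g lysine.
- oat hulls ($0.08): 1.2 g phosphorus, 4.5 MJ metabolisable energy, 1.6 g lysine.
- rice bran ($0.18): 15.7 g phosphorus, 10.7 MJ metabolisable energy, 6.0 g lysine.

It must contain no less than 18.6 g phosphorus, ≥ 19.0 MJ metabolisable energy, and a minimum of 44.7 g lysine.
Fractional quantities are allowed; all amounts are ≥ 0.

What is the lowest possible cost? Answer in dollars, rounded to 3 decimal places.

Treat it as an LP. Let x1 = kg of canola meal, x2 = kg of soybean meal, x3 = kg of oat hulls, x4 = kg of rice bran.
Minimise 0.42x1 + 0.45x2 + 0.08x3 + 0.18x4 subject to:
  10.5x1 + 6.5x2 + 1.2x3 + 15.7x4 ≥ 18.6   (phosphorus)
  11.3x1 + 11.3x2 + 4.5x3 + 10.7x4 ≥ 19   (metabolisable energy)
  21.9x1 + 30.4x2 + 1.6x3 + 6x4 ≥ 44.7   (lysine)
  x1, x2, x3, x4 ≥ 0.
The minimum-cost mix takes nothing from canola meal, oat hulls — only soybean meal, rice bran. There the phosphorus and lysine constraints are tight.
Solving gives x2 = 1.347, x4 = 0.6272.
Total cost: 0.45·1.347 + 0.18·0.6272 = 0.71905.

$0.719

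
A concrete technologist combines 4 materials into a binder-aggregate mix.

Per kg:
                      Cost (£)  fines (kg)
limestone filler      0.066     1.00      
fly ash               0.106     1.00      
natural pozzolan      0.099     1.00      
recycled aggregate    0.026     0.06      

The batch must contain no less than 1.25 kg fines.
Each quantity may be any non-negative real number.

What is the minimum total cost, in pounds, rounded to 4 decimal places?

This is a linear program. Let x1 = kg of limestone filler, x2 = kg of fly ash, x3 = kg of natural pozzolan, x4 = kg of recycled aggregate.
Minimize 0.066x1 + 0.106x2 + 0.099x3 + 0.026x4 s.t.:
  1x1 + 1x2 + 1x3 + 0.06x4 ≥ 1.25   (fines)
  x1, x2, x3, x4 ≥ 0.
At the optimum only limestone filler is positive (fly ash, natural pozzolan, recycled aggregate = 0). There the fines constraint is tight.
That vertex is x1 = 1.25.
Objective = 0.066·1.25 = 0.082500.

£0.0825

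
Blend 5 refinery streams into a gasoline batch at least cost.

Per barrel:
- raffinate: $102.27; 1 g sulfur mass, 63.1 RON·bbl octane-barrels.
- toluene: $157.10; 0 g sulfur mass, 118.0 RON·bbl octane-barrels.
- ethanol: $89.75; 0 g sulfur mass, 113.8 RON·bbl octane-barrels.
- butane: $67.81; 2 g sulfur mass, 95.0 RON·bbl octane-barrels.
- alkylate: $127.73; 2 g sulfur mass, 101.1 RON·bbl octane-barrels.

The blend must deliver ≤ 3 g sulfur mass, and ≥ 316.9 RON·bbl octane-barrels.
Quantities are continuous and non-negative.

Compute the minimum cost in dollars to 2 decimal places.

Let x1 = barrels of raffinate, x2 = barrels of toluene, x3 = barrels of ethanol, x4 = barrels of butane, x5 = barrels of alkylate.
Minimise 102.27x1 + 157.1x2 + 89.75x3 + 67.81x4 + 127.73x5 with:
  1x1 + 2x4 + 2x5 ≤ 3   (sulfur mass)
  63.1x1 + 118x2 + 113.8x3 + 95x4 + 101.1x5 ≥ 316.9   (octane-barrels)
  x1, x2, x3, x4, x5 ≥ 0.
The cheapest feasible vertex uses only ethanol, butane; raffinate, toluene, alkylate are not used. The sulfur mass and octane-barrels requirements are met with equality.
Optimal quantities: ethanol = 1.5325 barrels, butane = 1.5 barrels.
Cost = 89.75·1.5325 + 67.81·1.5 = 239.2569.

$239.26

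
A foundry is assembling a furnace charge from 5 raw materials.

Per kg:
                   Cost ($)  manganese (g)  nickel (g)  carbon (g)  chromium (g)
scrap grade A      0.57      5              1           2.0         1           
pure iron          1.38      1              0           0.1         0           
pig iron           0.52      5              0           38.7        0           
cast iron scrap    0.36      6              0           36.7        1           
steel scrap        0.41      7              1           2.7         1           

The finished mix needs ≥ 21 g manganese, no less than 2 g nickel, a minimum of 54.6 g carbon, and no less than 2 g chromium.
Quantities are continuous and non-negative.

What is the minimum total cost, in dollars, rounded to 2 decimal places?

Treat it as an LP. Let x1 = kg of scrap grade A, x2 = kg of pure iron, x3 = kg of pig iron, x4 = kg of cast iron scrap, x5 = kg of steel scrap.
Minimise 0.57x1 + 1.38x2 + 0.52x3 + 0.36x4 + 0.41x5 subject to:
  5x1 + 1x2 + 5x3 + 6x4 + 7x5 ≥ 21   (manganese)
  1x1 + 1x5 ≥ 2   (nickel)
  2x1 + 0.1x2 + 38.7x3 + 36.7x4 + 2.7x5 ≥ 54.6   (carbon)
  1x1 + 1x4 + 1x5 ≥ 2   (chromium)
  x1, x2, x3, x4, x5 ≥ 0.
The cheapest feasible vertex uses only cast iron scrap, steel scrap; scrap grade A, pure iron, pig iron are not used. There the nickel and carbon constraints are tight.
Solving gives x4 = 1.341, x5 = 2.
Cost = 0.36·1.341 + 0.41·2 = 1.3028.

$1.30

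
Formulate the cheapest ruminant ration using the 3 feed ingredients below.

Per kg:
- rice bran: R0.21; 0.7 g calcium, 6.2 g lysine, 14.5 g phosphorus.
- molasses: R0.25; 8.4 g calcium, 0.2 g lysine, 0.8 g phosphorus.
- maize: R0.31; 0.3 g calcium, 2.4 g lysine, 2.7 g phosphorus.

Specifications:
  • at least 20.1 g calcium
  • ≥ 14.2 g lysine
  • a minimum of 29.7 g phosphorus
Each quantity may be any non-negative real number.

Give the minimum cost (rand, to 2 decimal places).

Let x1 = kg of rice bran, x2 = kg of molasses, x3 = kg of maize.
min 0.21x1 + 0.25x2 + 0.31x3 subject to:
  0.7x1 + 8.4x2 + 0.3x3 ≥ 20.1   (calcium)
  6.2x1 + 0.2x2 + 2.4x3 ≥ 14.2   (lysine)
  14.5x1 + 0.8x2 + 2.7x3 ≥ 29.7   (phosphorus)
  x1, x2, x3 ≥ 0.
The cheapest feasible vertex uses only rice bran, molasses; maize is not used. There the calcium and lysine constraints are tight.
That vertex is x1 = 2.219, x2 = 2.208.
Total cost: 0.21·2.219 + 0.25·2.208 = 1.0180.

R1.02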